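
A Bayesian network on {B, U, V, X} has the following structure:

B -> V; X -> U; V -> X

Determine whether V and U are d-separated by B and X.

Yes

The only undirected path from V to U is:
Path 1: V → X → U
  X is a chain here and X is conditioned on, so the path is blocked at X.
All paths are blocked; V ⊥ U | {B, X} holds.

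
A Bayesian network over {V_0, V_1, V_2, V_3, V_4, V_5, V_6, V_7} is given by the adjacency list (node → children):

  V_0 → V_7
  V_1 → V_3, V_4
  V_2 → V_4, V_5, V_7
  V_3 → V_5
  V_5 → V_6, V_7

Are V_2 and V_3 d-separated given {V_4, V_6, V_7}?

No — V_2 and V_3 are not d-separated given {V_4, V_6, V_7}.

We examine all 3 paths between V_2 and V_3:
  1. V_2 → V_5 ← V_3 — V_5:collider[open] ⇒ active
  2. V_2 → V_7 ← V_5 ← V_3 — V_7:collider[open]; V_5:chain[open] ⇒ active
  3. V_2 → V_4 ← V_1 → V_3 — V_4:collider[open]; V_1:fork[open] ⇒ active
Since the path V_2 → V_5 ← V_3 is active, V_2 and V_3 are not d-separated given {V_4, V_6, V_7}.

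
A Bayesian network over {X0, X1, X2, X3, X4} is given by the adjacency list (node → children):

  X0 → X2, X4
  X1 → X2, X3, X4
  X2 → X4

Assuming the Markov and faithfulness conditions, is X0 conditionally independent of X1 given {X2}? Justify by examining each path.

No

There are 4 undirected paths between X0 and X1; checking each against the conditioning set {X2}:
  1. X0 → X4 ← X1 — X4:collider[blocks] ⇒ blocked
  2. X0 → X4 ← X2 ← X1 — X4:collider[blocks]; X2:chain[blocks] ⇒ blocked
  3. X0 → X2 ← X1 — X2:collider[open] ⇒ active
  4. X0 → X2 → X4 ← X1 — X2:chain[blocks]; X4:collider[blocks] ⇒ blocked
At least one path is unblocked, so d-separation fails.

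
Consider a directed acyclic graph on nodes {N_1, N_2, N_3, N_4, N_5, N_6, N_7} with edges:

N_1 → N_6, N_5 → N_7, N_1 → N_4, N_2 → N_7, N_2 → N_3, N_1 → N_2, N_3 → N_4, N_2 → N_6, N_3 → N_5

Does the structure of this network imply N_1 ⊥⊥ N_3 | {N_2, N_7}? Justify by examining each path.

Yes

There are 5 undirected paths between N_1 and N_3; checking each against the conditioning set {N_2, N_7}:
Path 1: N_1 → N_4 ← N_3
  N_4 is a collider here and neither N_4 nor any of its descendants is conditioned on, so the collider stays closed — the path is blocked at N_4.
Path 2: N_1 → N_2 → N_7 ← N_5 ← N_3
  N_2 is a chain here and N_2 is conditioned on, so the path is blocked at N_2.
Path 3: N_1 → N_2 → N_3
  N_2 is a chain here and N_2 is conditioned on, so the path is blocked at N_2.
Path 4: N_1 → N_6 ← N_2 → N_7 ← N_5 ← N_3
  N_6 is a collider here and neither N_6 nor any of its descendants is conditioned on, so the collider stays closed — the path is blocked at N_6.
Path 5: N_1 → N_6 ← N_2 → N_3
  N_6 is a collider here and neither N_6 nor any of its descendants is conditioned on, so the collider stays closed — the path is blocked at N_6.
Every path is blocked, so N_1 and N_3 are d-separated given {N_2, N_7}.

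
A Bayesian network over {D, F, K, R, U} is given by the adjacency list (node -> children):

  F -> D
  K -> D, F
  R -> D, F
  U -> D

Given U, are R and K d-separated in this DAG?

There are 4 undirected paths between R and K; checking each against the conditioning set {U}:
  1. R → F → D ← K — F:chain[open]; D:collider[blocks] ⇒ blocked
  2. R → F ← K — F:collider[blocks] ⇒ blocked
  3. R → D ← F ← K — D:collider[blocks]; F:chain[open] ⇒ blocked
  4. R → D ← K — D:collider[blocks] ⇒ blocked
All paths are blocked; R ⊥ K | {U} holds.

Yes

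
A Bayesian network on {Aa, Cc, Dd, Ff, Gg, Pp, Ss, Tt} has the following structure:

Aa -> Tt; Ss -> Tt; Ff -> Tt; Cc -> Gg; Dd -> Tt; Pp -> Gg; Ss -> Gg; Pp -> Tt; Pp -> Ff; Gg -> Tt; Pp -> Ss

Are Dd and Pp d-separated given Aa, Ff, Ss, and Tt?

No — Dd and Pp are not d-separated given {Aa, Ff, Ss, Tt}.

Enumerating the 6 paths from Dd to Pp and testing each for blocking by {Aa, Ff, Ss, Tt}:
Path 1: Dd → Tt ← Pp
  Tt is a collider and Tt is conditioned on, which opens it — no node blocks this path, so it is active.
Path 2: Dd → Tt ← Gg ← Pp
  Tt is a collider and Tt is conditioned on, which opens it; Gg is a chain and Gg is not conditioned on — no node blocks this path, so it is active.
Path 3: Dd → Tt ← Gg ← Ss ← Pp
  Ss is a chain here and Ss is conditioned on, so the path is blocked at Ss.
Path 4: Dd → Tt ← Ss ← Pp
  Ss is a chain here and Ss is conditioned on, so the path is blocked at Ss.
Path 5: Dd → Tt ← Ss → Gg ← Pp
  Ss is a fork here and Ss is conditioned on, so the path is blocked at Ss.
Path 6: Dd → Tt ← Ff ← Pp
  Ff is a chain here and Ff is conditioned on, so the path is blocked at Ff.
Since the path Dd → Tt ← Pp is active, Dd and Pp are not d-separated given {Aa, Ff, Ss, Tt}.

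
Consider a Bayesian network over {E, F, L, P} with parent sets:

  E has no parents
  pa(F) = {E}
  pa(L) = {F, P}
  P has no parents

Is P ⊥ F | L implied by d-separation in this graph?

Only one path connects P and F:
Path 1: P → L ← F
  L is a collider and L is conditioned on, which opens it — no node blocks this path, so it is active.
Because an active path exists, P and F are not d-separated.

No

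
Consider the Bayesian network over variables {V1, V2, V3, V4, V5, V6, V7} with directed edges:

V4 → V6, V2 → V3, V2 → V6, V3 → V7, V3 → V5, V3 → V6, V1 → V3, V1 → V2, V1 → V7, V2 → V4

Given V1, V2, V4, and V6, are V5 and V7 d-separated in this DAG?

No

There are 5 undirected paths between V5 and V7; checking each against the conditioning set {V1, V2, V4, V6}:
Path 1: V5 ← V3 ← V1 → V7
  V1 is a fork here and V1 is conditioned on, so the path is blocked at V1.
Path 2: V5 ← V3 ← V2 ← V1 → V7
  V2 is a chain here and V2 is conditioned on, so the path is blocked at V2.
Path 3: V5 ← V3 → V6 ← V4 ← V2 ← V1 → V7
  V4 is a chain here and V4 is conditioned on, so the path is blocked at V4.
Path 4: V5 ← V3 → V6 ← V2 ← V1 → V7
  V2 is a chain here and V2 is conditioned on, so the path is blocked at V2.
Path 5: V5 ← V3 → V7
  V3 is a fork and V3 is not conditioned on — no node blocks this path, so it is active.
Since the path V5 ← V3 → V7 is active, V5 and V7 are not d-separated given {V1, V2, V4, V6}.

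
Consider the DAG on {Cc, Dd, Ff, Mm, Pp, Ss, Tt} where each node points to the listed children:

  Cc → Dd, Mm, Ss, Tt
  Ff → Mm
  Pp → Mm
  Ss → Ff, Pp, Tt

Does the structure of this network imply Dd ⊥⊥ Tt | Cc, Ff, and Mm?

Yes

There are 4 undirected paths between Dd and Tt; checking each against the conditioning set {Cc, Ff, Mm}:
Path 1: Dd ← Cc → Tt
  Cc is a fork here and Cc is conditioned on, so the path is blocked at Cc.
Path 2: Dd ← Cc → Ss → Tt
  Cc is a fork here and Cc is conditioned on, so the path is blocked at Cc.
Path 3: Dd ← Cc → Mm ← Pp ← Ss → Tt
  Cc is a fork here and Cc is conditioned on, so the path is blocked at Cc.
Path 4: Dd ← Cc → Mm ← Ff ← Ss → Tt
  Cc is a fork here and Cc is conditioned on, so the path is blocked at Cc.
All paths are blocked; Dd ⊥ Tt | {Cc, Ff, Mm} holds.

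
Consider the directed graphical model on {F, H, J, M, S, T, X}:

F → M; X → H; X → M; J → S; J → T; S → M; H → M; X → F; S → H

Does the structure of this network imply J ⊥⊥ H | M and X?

Enumerating the 4 paths from J to H and testing each for blocking by {M, X}:
Path 1: J → S → M ← F ← X → H
  X is a fork here and X is conditioned on, so the path is blocked at X.
Path 2: J → S → M ← H
  S is a chain and S is not conditioned on; M is a collider and M is conditioned on, which opens it — no node blocks this path, so it is active.
Path 3: J → S → M ← X → H
  X is a fork here and X is conditioned on, so the path is blocked at X.
Path 4: J → S → H
  S is a chain and S is not conditioned on — no node blocks this path, so it is active.
At least one path is unblocked, so d-separation fails.

No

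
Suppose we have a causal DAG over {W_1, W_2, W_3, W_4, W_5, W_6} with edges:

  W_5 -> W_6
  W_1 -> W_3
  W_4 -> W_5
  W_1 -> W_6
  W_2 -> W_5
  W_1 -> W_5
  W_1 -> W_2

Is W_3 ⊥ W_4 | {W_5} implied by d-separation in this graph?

No

3 paths connect W_3 and W_4; each must be blocked for d-separation to hold:
  1. W_3 ← W_1 → W_2 → W_5 ← W_4 — W_1:fork[open]; W_2:chain[open]; W_5:collider[open] ⇒ active
  2. W_3 ← W_1 → W_5 ← W_4 — W_1:fork[open]; W_5:collider[open] ⇒ active
  3. W_3 ← W_1 → W_6 ← W_5 ← W_4 — W_1:fork[open]; W_6:collider[blocks]; W_5:chain[blocks] ⇒ blocked
At least one path is unblocked, so d-separation fails.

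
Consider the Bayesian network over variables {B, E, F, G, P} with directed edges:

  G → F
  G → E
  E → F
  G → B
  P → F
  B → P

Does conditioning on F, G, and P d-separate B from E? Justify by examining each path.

There are 4 undirected paths between B and E; checking each against the conditioning set {F, G, P}:
Path 1: B ← G → E
  G is a fork here and G is conditioned on, so the path is blocked at G.
Path 2: B ← G → F ← E
  G is a fork here and G is conditioned on, so the path is blocked at G.
Path 3: B → P → F ← E
  P is a chain here and P is conditioned on, so the path is blocked at P.
Path 4: B → P → F ← G → E
  P is a chain here and P is conditioned on, so the path is blocked at P.
All paths are blocked; B ⊥ E | {F, G, P} holds.

Yes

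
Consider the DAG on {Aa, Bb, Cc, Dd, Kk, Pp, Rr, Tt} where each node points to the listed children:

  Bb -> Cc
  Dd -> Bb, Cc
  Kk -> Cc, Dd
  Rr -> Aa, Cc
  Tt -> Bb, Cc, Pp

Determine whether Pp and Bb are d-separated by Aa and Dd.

There are 4 undirected paths between Pp and Bb; checking each against the conditioning set {Aa, Dd}:
Path 1: Pp ← Tt → Cc ← Kk → Dd → Bb
  Cc is a collider here and neither Cc nor any of its descendants is conditioned on, so the collider stays closed — the path is blocked at Cc.
Path 2: Pp ← Tt → Cc ← Dd → Bb
  Cc is a collider here and neither Cc nor any of its descendants is conditioned on, so the collider stays closed — the path is blocked at Cc.
Path 3: Pp ← Tt → Cc ← Bb
  Cc is a collider here and neither Cc nor any of its descendants is conditioned on, so the collider stays closed — the path is blocked at Cc.
Path 4: Pp ← Tt → Bb
  Tt is a fork and Tt is not conditioned on — no node blocks this path, so it is active.
Because an active path exists, Pp and Bb are not d-separated.

No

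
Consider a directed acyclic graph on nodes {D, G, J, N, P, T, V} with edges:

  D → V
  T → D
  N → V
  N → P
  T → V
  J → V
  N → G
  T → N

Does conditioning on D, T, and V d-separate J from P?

No

3 paths connect J and P; each must be blocked for d-separation to hold:
Path 1: J → V ← T → N → P
  T is a fork here and T is conditioned on, so the path is blocked at T.
Path 2: J → V ← N → P
  V is a collider and V is conditioned on, which opens it; N is a fork and N is not conditioned on — no node blocks this path, so it is active.
Path 3: J → V ← D ← T → N → P
  D is a chain here and D is conditioned on, so the path is blocked at D.
Because an active path exists, J and P are not d-separated.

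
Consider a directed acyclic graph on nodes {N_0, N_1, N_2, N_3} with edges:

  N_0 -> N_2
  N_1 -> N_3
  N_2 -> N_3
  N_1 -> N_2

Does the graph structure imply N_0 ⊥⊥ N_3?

Enumerating the 2 paths from N_0 to N_3 and testing each for blocking by ∅:
Path 1: N_0 → N_2 ← N_1 → N_3
  N_2 is a collider here and neither N_2 nor any of its descendants is conditioned on, so the collider stays closed — the path is blocked at N_2.
Path 2: N_0 → N_2 → N_3
  N_2 is a chain and N_2 is not conditioned on — no node blocks this path, so it is active.
Because an active path exists, N_0 and N_3 are not d-separated.

No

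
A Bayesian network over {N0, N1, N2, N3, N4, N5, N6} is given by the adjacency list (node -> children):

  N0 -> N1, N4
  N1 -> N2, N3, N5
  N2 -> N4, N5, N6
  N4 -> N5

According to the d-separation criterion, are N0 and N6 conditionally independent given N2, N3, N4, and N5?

We examine all 6 paths between N0 and N6:
  1. N0 → N1 → N5 ← N4 ← N2 → N6 — N1:chain[open]; N5:collider[open]; N4:chain[blocks]; N2:fork[blocks] ⇒ blocked
  2. N0 → N1 → N5 ← N2 → N6 — N1:chain[open]; N5:collider[open]; N2:fork[blocks] ⇒ blocked
  3. N0 → N1 → N2 → N6 — N1:chain[open]; N2:chain[blocks] ⇒ blocked
  4. N0 → N4 → N5 ← N1 → N2 → N6 — N4:chain[blocks]; N5:collider[open]; N1:fork[open]; N2:chain[blocks] ⇒ blocked
  5. N0 → N4 → N5 ← N2 → N6 — N4:chain[blocks]; N5:collider[open]; N2:fork[blocks] ⇒ blocked
  6. N0 → N4 ← N2 → N6 — N4:collider[open]; N2:fork[blocks] ⇒ blocked
Since every path is blocked, d-separation holds.

Yes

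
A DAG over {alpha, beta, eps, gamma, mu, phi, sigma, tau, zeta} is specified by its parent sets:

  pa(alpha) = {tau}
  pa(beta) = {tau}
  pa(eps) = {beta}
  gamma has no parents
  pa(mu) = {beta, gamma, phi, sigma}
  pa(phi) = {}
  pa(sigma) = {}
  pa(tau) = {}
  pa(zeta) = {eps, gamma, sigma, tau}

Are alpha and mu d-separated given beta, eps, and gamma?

Yes — alpha and mu are d-separated given {beta, eps, gamma}.

6 paths connect alpha and mu; each must be blocked for d-separation to hold:
Path 1: alpha ← tau → beta → eps → zeta ← gamma → mu
  beta is a chain here and beta is conditioned on, so the path is blocked at beta.
Path 2: alpha ← tau → beta → eps → zeta ← sigma → mu
  beta is a chain here and beta is conditioned on, so the path is blocked at beta.
Path 3: alpha ← tau → beta → mu
  beta is a chain here and beta is conditioned on, so the path is blocked at beta.
Path 4: alpha ← tau → zeta ← eps ← beta → mu
  zeta is a collider here and neither zeta nor any of its descendants is conditioned on, so the collider stays closed — the path is blocked at zeta.
Path 5: alpha ← tau → zeta ← gamma → mu
  zeta is a collider here and neither zeta nor any of its descendants is conditioned on, so the collider stays closed — the path is blocked at zeta.
Path 6: alpha ← tau → zeta ← sigma → mu
  zeta is a collider here and neither zeta nor any of its descendants is conditioned on, so the collider stays closed — the path is blocked at zeta.
Since every path is blocked, d-separation holds.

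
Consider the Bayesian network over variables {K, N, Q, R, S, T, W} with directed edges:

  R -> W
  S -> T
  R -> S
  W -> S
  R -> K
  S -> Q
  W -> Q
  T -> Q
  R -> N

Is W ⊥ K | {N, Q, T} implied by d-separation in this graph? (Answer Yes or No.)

4 paths connect W and K; each must be blocked for d-separation to hold:
Path 1: W ← R → K
  R is a fork and R is not conditioned on — no node blocks this path, so it is active.
Path 2: W → S ← R → K
  S is a collider and its descendant T is conditioned on, which opens it; R is a fork and R is not conditioned on — no node blocks this path, so it is active.
Path 3: W → Q ← T ← S ← R → K
  T is a chain here and T is conditioned on, so the path is blocked at T.
Path 4: W → Q ← S ← R → K
  Q is a collider and Q is conditioned on, which opens it; S is a chain and S is not conditioned on; R is a fork and R is not conditioned on — no node blocks this path, so it is active.
Since the path W ← R → K is active, W and K are not d-separated given {N, Q, T}.

No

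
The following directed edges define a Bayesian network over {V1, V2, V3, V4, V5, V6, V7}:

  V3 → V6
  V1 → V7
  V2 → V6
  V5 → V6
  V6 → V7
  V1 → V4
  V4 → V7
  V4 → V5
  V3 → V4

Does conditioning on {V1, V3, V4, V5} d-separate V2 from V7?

No

We examine all 5 paths between V2 and V7:
Path 1: V2 → V6 ← V5 ← V4 ← V1 → V7
  V6 is a collider here and neither V6 nor any of its descendants is conditioned on, so the collider stays closed — the path is blocked at V6.
Path 2: V2 → V6 ← V5 ← V4 → V7
  V6 is a collider here and neither V6 nor any of its descendants is conditioned on, so the collider stays closed — the path is blocked at V6.
Path 3: V2 → V6 → V7
  V6 is a chain and V6 is not conditioned on — no node blocks this path, so it is active.
Path 4: V2 → V6 ← V3 → V4 ← V1 → V7
  V6 is a collider here and neither V6 nor any of its descendants is conditioned on, so the collider stays closed — the path is blocked at V6.
Path 5: V2 → V6 ← V3 → V4 → V7
  V6 is a collider here and neither V6 nor any of its descendants is conditioned on, so the collider stays closed — the path is blocked at V6.
Since the path V2 → V6 → V7 is active, V2 and V7 are not d-separated given {V1, V3, V4, V5}.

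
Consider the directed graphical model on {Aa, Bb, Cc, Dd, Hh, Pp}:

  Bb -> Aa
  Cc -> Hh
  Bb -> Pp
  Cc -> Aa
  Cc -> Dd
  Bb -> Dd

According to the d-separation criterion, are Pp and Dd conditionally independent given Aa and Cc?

No — Pp and Dd are not d-separated given {Aa, Cc}.

There are 2 undirected paths between Pp and Dd; checking each against the conditioning set {Aa, Cc}:
Path 1: Pp ← Bb → Aa ← Cc → Dd
  Cc is a fork here and Cc is conditioned on, so the path is blocked at Cc.
Path 2: Pp ← Bb → Dd
  Bb is a fork and Bb is not conditioned on — no node blocks this path, so it is active.
At least one path is unblocked, so d-separation fails.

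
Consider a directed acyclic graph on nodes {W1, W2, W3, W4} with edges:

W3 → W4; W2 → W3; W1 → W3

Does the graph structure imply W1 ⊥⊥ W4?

No

Only one path connects W1 and W4:
Path 1: W1 → W3 → W4
  W3 is a chain and W3 is not conditioned on — no node blocks this path, so it is active.
Because an active path exists, W1 and W4 are not d-separated.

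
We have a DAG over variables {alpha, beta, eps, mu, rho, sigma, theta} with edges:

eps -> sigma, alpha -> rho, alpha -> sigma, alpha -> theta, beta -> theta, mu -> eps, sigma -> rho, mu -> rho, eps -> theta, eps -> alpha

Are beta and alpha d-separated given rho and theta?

6 paths connect beta and alpha; each must be blocked for d-separation to hold:
  1. beta → theta ← eps → sigma ← alpha — theta:collider[open]; eps:fork[open]; sigma:collider[open] ⇒ active
  2. beta → theta ← eps → sigma → rho ← alpha — theta:collider[open]; eps:fork[open]; sigma:chain[open]; rho:collider[open] ⇒ active
  3. beta → theta ← eps → alpha — theta:collider[open]; eps:fork[open] ⇒ active
  4. beta → theta ← eps ← mu → rho ← sigma ← alpha — theta:collider[open]; eps:chain[open]; mu:fork[open]; rho:collider[open]; sigma:chain[open] ⇒ active
  5. beta → theta ← eps ← mu → rho ← alpha — theta:collider[open]; eps:chain[open]; mu:fork[open]; rho:collider[open] ⇒ active
  6. beta → theta ← alpha — theta:collider[open] ⇒ active
Since the path beta → theta ← eps → sigma ← alpha is active, beta and alpha are not d-separated given {rho, theta}.

No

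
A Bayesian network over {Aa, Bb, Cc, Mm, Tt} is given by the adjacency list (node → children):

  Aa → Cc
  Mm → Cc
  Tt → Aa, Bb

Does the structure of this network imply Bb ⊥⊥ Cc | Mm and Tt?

Only one path connects Bb and Cc:
Path 1: Bb ← Tt → Aa → Cc
  Tt is a fork here and Tt is conditioned on, so the path is blocked at Tt.
All paths are blocked; Bb ⊥ Cc | {Mm, Tt} holds.

Yes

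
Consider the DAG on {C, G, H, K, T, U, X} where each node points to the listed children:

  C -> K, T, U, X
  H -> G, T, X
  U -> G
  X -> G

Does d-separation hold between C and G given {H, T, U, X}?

There are 5 undirected paths between C and G; checking each against the conditioning set {H, T, U, X}:
Path 1: C → U → G
  U is a chain here and U is conditioned on, so the path is blocked at U.
Path 2: C → X → G
  X is a chain here and X is conditioned on, so the path is blocked at X.
Path 3: C → X ← H → G
  H is a fork here and H is conditioned on, so the path is blocked at H.
Path 4: C → T ← H → G
  H is a fork here and H is conditioned on, so the path is blocked at H.
Path 5: C → T ← H → X → G
  H is a fork here and H is conditioned on, so the path is blocked at H.
Since every path is blocked, d-separation holds.

Yes — C and G are d-separated given {H, T, U, X}.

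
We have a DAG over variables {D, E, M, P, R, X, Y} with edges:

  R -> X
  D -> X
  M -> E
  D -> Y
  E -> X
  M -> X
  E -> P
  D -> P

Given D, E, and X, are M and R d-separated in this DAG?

No

We examine all 3 paths between M and R:
Path 1: M → E → P ← D → X ← R
  E is a chain here and E is conditioned on, so the path is blocked at E.
Path 2: M → E → X ← R
  E is a chain here and E is conditioned on, so the path is blocked at E.
Path 3: M → X ← R
  X is a collider and X is conditioned on, which opens it — no node blocks this path, so it is active.
At least one path is unblocked, so d-separation fails.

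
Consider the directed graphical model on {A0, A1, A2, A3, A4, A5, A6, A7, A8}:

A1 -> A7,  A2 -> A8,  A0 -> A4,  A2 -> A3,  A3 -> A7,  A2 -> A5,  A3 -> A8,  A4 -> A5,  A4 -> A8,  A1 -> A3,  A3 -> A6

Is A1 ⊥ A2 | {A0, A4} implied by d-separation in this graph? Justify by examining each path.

There are 6 undirected paths between A1 and A2; checking each against the conditioning set {A0, A4}:
  1. A1 → A7 ← A3 ← A2 — A7:collider[blocks]; A3:chain[open] ⇒ blocked
  2. A1 → A7 ← A3 → A8 ← A4 → A5 ← A2 — A7:collider[blocks]; A3:fork[open]; A8:collider[blocks]; A4:fork[blocks]; A5:collider[blocks] ⇒ blocked
  3. A1 → A7 ← A3 → A8 ← A2 — A7:collider[blocks]; A3:fork[open]; A8:collider[blocks] ⇒ blocked
  4. A1 → A3 ← A2 — A3:collider[blocks] ⇒ blocked
  5. A1 → A3 → A8 ← A4 → A5 ← A2 — A3:chain[open]; A8:collider[blocks]; A4:fork[blocks]; A5:collider[blocks] ⇒ blocked
  6. A1 → A3 → A8 ← A2 — A3:chain[open]; A8:collider[blocks] ⇒ blocked
All paths are blocked; A1 ⊥ A2 | {A0, A4} holds.

Yes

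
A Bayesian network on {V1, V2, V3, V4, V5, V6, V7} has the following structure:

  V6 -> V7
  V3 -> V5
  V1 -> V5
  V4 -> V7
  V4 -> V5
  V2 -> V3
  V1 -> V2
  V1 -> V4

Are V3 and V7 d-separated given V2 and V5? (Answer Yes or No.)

There are 4 undirected paths between V3 and V7; checking each against the conditioning set {V2, V5}:
Path 1: V3 ← V2 ← V1 → V5 ← V4 → V7
  V2 is a chain here and V2 is conditioned on, so the path is blocked at V2.
Path 2: V3 ← V2 ← V1 → V4 → V7
  V2 is a chain here and V2 is conditioned on, so the path is blocked at V2.
Path 3: V3 → V5 ← V1 → V4 → V7
  V5 is a collider and V5 is conditioned on, which opens it; V1 is a fork and V1 is not conditioned on; V4 is a chain and V4 is not conditioned on — no node blocks this path, so it is active.
Path 4: V3 → V5 ← V4 → V7
  V5 is a collider and V5 is conditioned on, which opens it; V4 is a fork and V4 is not conditioned on — no node blocks this path, so it is active.
Since the path V3 → V5 ← V1 → V4 → V7 is active, V3 and V7 are not d-separated given {V2, V5}.

No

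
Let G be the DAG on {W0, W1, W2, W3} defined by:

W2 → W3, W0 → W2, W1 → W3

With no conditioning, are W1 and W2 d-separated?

Yes

Only one path connects W1 and W2:
Path 1: W1 → W3 ← W2
  W3 is a collider here and neither W3 nor any of its descendants is conditioned on, so the collider stays closed — the path is blocked at W3.
Every path is blocked, so W1 and W2 are d-separated given ∅.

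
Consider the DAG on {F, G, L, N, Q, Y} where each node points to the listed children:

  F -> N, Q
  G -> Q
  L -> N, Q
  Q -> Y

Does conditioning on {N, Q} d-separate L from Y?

There are 2 undirected paths between L and Y; checking each against the conditioning set {N, Q}:
Path 1: L → Q → Y
  Q is a chain here and Q is conditioned on, so the path is blocked at Q.
Path 2: L → N ← F → Q → Y
  Q is a chain here and Q is conditioned on, so the path is blocked at Q.
All paths are blocked; L ⊥ Y | {N, Q} holds.

Yes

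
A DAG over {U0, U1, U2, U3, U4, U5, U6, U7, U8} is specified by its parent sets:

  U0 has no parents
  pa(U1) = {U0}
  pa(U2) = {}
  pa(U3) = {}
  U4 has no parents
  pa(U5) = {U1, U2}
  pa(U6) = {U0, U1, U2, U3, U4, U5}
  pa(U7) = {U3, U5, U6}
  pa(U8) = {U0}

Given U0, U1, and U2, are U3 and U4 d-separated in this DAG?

Yes

There are 6 undirected paths between U3 and U4; checking each against the conditioning set {U0, U1, U2}:
Path 1: U3 → U6 ← U4
  U6 is a collider here and neither U6 nor any of its descendants is conditioned on, so the collider stays closed — the path is blocked at U6.
Path 2: U3 → U7 ← U6 ← U4
  U7 is a collider here and neither U7 nor any of its descendants is conditioned on, so the collider stays closed — the path is blocked at U7.
Path 3: U3 → U7 ← U5 ← U2 → U6 ← U4
  U7 is a collider here and neither U7 nor any of its descendants is conditioned on, so the collider stays closed — the path is blocked at U7.
Path 4: U3 → U7 ← U5 → U6 ← U4
  U7 is a collider here and neither U7 nor any of its descendants is conditioned on, so the collider stays closed — the path is blocked at U7.
Path 5: U3 → U7 ← U5 ← U1 → U6 ← U4
  U7 is a collider here and neither U7 nor any of its descendants is conditioned on, so the collider stays closed — the path is blocked at U7.
Path 6: U3 → U7 ← U5 ← U1 ← U0 → U6 ← U4
  U7 is a collider here and neither U7 nor any of its descendants is conditioned on, so the collider stays closed — the path is blocked at U7.
Since every path is blocked, d-separation holds.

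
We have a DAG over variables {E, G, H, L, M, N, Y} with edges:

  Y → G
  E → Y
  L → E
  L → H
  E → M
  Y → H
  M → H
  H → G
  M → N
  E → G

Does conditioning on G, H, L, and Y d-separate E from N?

No — E and N are not d-separated given {G, H, L, Y}.

Enumerating the 6 paths from E to N and testing each for blocking by {G, H, L, Y}:
Path 1: E → M → N
  M is a chain and M is not conditioned on — no node blocks this path, so it is active.
Path 2: E → Y → G ← H ← M → N
  Y is a chain here and Y is conditioned on, so the path is blocked at Y.
Path 3: E → Y → H ← M → N
  Y is a chain here and Y is conditioned on, so the path is blocked at Y.
Path 4: E → G ← Y → H ← M → N
  Y is a fork here and Y is conditioned on, so the path is blocked at Y.
Path 5: E → G ← H ← M → N
  H is a chain here and H is conditioned on, so the path is blocked at H.
Path 6: E ← L → H ← M → N
  L is a fork here and L is conditioned on, so the path is blocked at L.
Since the path E → M → N is active, E and N are not d-separated given {G, H, L, Y}.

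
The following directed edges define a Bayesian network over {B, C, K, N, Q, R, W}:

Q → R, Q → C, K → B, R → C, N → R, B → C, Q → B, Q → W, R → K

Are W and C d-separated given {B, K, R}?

There are 5 undirected paths between W and C; checking each against the conditioning set {B, K, R}:
  1. W ← Q → C — Q:fork[open] ⇒ active
  2. W ← Q → R → C — Q:fork[open]; R:chain[blocks] ⇒ blocked
  3. W ← Q → R → K → B → C — Q:fork[open]; R:chain[blocks]; K:chain[blocks]; B:chain[blocks] ⇒ blocked
  4. W ← Q → B → C — Q:fork[open]; B:chain[blocks] ⇒ blocked
  5. W ← Q → B ← K ← R → C — Q:fork[open]; B:collider[open]; K:chain[blocks]; R:fork[blocks] ⇒ blocked
Since the path W ← Q → C is active, W and C are not d-separated given {B, K, R}.

No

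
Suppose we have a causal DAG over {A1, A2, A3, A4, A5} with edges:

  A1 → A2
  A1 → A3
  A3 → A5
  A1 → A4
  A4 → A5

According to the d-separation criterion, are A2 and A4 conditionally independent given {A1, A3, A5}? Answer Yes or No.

Yes

There are 2 undirected paths between A2 and A4; checking each against the conditioning set {A1, A3, A5}:
  1. A2 ← A1 → A3 → A5 ← A4 — A1:fork[blocks]; A3:chain[blocks]; A5:collider[open] ⇒ blocked
  2. A2 ← A1 → A4 — A1:fork[blocks] ⇒ blocked
Since every path is blocked, d-separation holds.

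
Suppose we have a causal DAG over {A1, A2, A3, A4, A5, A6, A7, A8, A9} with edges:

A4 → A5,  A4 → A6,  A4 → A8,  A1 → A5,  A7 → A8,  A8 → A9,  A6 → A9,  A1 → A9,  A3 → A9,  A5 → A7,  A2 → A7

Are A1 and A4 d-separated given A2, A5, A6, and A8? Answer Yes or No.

No

6 paths connect A1 and A4; each must be blocked for d-separation to hold:
  1. A1 → A9 ← A8 ← A4 — A9:collider[blocks]; A8:chain[blocks] ⇒ blocked
  2. A1 → A9 ← A8 ← A7 ← A5 ← A4 — A9:collider[blocks]; A8:chain[blocks]; A7:chain[open]; A5:chain[blocks] ⇒ blocked
  3. A1 → A9 ← A6 ← A4 — A9:collider[blocks]; A6:chain[blocks] ⇒ blocked
  4. A1 → A5 ← A4 — A5:collider[open] ⇒ active
  5. A1 → A5 → A7 → A8 ← A4 — A5:chain[blocks]; A7:chain[open]; A8:collider[open] ⇒ blocked
  6. A1 → A5 → A7 → A8 → A9 ← A6 ← A4 — A5:chain[blocks]; A7:chain[open]; A8:chain[blocks]; A9:collider[blocks]; A6:chain[blocks] ⇒ blocked
Since the path A1 → A5 ← A4 is active, A1 and A4 are not d-separated given {A2, A5, A6, A8}.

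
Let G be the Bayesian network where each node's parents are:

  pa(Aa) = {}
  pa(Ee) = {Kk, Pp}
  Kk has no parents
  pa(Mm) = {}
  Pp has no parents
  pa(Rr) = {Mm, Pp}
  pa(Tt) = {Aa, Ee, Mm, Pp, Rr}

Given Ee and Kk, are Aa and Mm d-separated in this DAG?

Enumerating the 4 paths from Aa to Mm and testing each for blocking by {Ee, Kk}:
Path 1: Aa → Tt ← Mm
  Tt is a collider here and neither Tt nor any of its descendants is conditioned on, so the collider stays closed — the path is blocked at Tt.
Path 2: Aa → Tt ← Rr ← Mm
  Tt is a collider here and neither Tt nor any of its descendants is conditioned on, so the collider stays closed — the path is blocked at Tt.
Path 3: Aa → Tt ← Ee ← Pp → Rr ← Mm
  Tt is a collider here and neither Tt nor any of its descendants is conditioned on, so the collider stays closed — the path is blocked at Tt.
Path 4: Aa → Tt ← Pp → Rr ← Mm
  Tt is a collider here and neither Tt nor any of its descendants is conditioned on, so the collider stays closed — the path is blocked at Tt.
Every path is blocked, so Aa and Mm are d-separated given {Ee, Kk}.

Yes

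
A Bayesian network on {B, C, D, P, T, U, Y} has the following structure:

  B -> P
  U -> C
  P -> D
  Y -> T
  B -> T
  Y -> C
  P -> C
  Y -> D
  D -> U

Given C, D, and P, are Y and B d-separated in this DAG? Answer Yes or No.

Yes

Enumerating the 5 paths from Y to B and testing each for blocking by {C, D, P}:
Path 1: Y → D ← P ← B
  P is a chain here and P is conditioned on, so the path is blocked at P.
Path 2: Y → D → U → C ← P ← B
  D is a chain here and D is conditioned on, so the path is blocked at D.
Path 3: Y → C ← P ← B
  P is a chain here and P is conditioned on, so the path is blocked at P.
Path 4: Y → C ← U ← D ← P ← B
  D is a chain here and D is conditioned on, so the path is blocked at D.
Path 5: Y → T ← B
  T is a collider here and neither T nor any of its descendants is conditioned on, so the collider stays closed — the path is blocked at T.
Every path is blocked, so Y and B are d-separated given {C, D, P}.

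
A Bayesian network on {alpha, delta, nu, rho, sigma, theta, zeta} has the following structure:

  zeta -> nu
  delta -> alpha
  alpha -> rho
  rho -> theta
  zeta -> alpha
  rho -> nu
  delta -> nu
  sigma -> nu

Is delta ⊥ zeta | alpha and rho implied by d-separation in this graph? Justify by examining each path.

No — delta and zeta are not d-separated given {alpha, rho}.

There are 4 undirected paths between delta and zeta; checking each against the conditioning set {alpha, rho}:
  1. delta → nu ← zeta — nu:collider[blocks] ⇒ blocked
  2. delta → nu ← rho ← alpha ← zeta — nu:collider[blocks]; rho:chain[blocks]; alpha:chain[blocks] ⇒ blocked
  3. delta → alpha ← zeta — alpha:collider[open] ⇒ active
  4. delta → alpha → rho → nu ← zeta — alpha:chain[blocks]; rho:chain[blocks]; nu:collider[blocks] ⇒ blocked
Because an active path exists, delta and zeta are not d-separated.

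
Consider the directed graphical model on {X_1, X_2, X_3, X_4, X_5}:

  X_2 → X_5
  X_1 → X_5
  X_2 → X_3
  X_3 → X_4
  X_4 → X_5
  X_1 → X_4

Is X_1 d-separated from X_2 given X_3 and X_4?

Yes — X_1 and X_2 are d-separated given {X_3, X_4}.

Enumerating the 4 paths from X_1 to X_2 and testing each for blocking by {X_3, X_4}:
Path 1: X_1 → X_5 ← X_4 ← X_3 ← X_2
  X_5 is a collider here and neither X_5 nor any of its descendants is conditioned on, so the collider stays closed — the path is blocked at X_5.
Path 2: X_1 → X_5 ← X_2
  X_5 is a collider here and neither X_5 nor any of its descendants is conditioned on, so the collider stays closed — the path is blocked at X_5.
Path 3: X_1 → X_4 → X_5 ← X_2
  X_4 is a chain here and X_4 is conditioned on, so the path is blocked at X_4.
Path 4: X_1 → X_4 ← X_3 ← X_2
  X_3 is a chain here and X_3 is conditioned on, so the path is blocked at X_3.
All paths are blocked; X_1 ⊥ X_2 | {X_3, X_4} holds.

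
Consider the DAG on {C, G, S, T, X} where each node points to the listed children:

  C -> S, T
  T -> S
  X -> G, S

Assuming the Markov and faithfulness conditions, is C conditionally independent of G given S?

We examine all 2 paths between C and G:
Path 1: C → S ← X → G
  S is a collider and S is conditioned on, which opens it; X is a fork and X is not conditioned on — no node blocks this path, so it is active.
Path 2: C → T → S ← X → G
  T is a chain and T is not conditioned on; S is a collider and S is conditioned on, which opens it; X is a fork and X is not conditioned on — no node blocks this path, so it is active.
Because an active path exists, C and G are not d-separated.

No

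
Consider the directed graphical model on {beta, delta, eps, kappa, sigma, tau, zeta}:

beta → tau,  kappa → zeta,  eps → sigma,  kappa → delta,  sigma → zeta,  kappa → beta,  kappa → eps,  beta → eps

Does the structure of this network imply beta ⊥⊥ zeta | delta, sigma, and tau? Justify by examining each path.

Enumerating the 4 paths from beta to zeta and testing each for blocking by {delta, sigma, tau}:
Path 1: beta → eps → sigma → zeta
  sigma is a chain here and sigma is conditioned on, so the path is blocked at sigma.
Path 2: beta → eps ← kappa → zeta
  eps is a collider and its descendant sigma is conditioned on, which opens it; kappa is a fork and kappa is not conditioned on — no node blocks this path, so it is active.
Path 3: beta ← kappa → zeta
  kappa is a fork and kappa is not conditioned on — no node blocks this path, so it is active.
Path 4: beta ← kappa → eps → sigma → zeta
  sigma is a chain here and sigma is conditioned on, so the path is blocked at sigma.
At least one path is unblocked, so d-separation fails.

No — beta and zeta are not d-separated given {delta, sigma, tau}.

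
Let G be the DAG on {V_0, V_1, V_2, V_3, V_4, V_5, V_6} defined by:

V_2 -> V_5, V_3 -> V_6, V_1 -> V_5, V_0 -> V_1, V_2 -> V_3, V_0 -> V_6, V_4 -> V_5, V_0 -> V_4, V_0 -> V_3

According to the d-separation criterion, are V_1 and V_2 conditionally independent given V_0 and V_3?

Yes — V_1 and V_2 are d-separated given {V_0, V_3}.

Enumerating the 6 paths from V_1 to V_2 and testing each for blocking by {V_0, V_3}:
Path 1: V_1 → V_5 ← V_2
  V_5 is a collider here and neither V_5 nor any of its descendants is conditioned on, so the collider stays closed — the path is blocked at V_5.
Path 2: V_1 → V_5 ← V_4 ← V_0 → V_6 ← V_3 ← V_2
  V_5 is a collider here and neither V_5 nor any of its descendants is conditioned on, so the collider stays closed — the path is blocked at V_5.
Path 3: V_1 → V_5 ← V_4 ← V_0 → V_3 ← V_2
  V_5 is a collider here and neither V_5 nor any of its descendants is conditioned on, so the collider stays closed — the path is blocked at V_5.
Path 4: V_1 ← V_0 → V_6 ← V_3 ← V_2
  V_0 is a fork here and V_0 is conditioned on, so the path is blocked at V_0.
Path 5: V_1 ← V_0 → V_3 ← V_2
  V_0 is a fork here and V_0 is conditioned on, so the path is blocked at V_0.
Path 6: V_1 ← V_0 → V_4 → V_5 ← V_2
  V_0 is a fork here and V_0 is conditioned on, so the path is blocked at V_0.
All paths are blocked; V_1 ⊥ V_2 | {V_0, V_3} holds.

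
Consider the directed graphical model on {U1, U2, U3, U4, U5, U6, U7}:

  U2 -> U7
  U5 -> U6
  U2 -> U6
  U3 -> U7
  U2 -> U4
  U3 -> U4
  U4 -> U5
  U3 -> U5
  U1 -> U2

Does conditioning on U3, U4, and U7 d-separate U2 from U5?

There are 5 undirected paths between U2 and U5; checking each against the conditioning set {U3, U4, U7}:
Path 1: U2 → U6 ← U5
  U6 is a collider here and neither U6 nor any of its descendants is conditioned on, so the collider stays closed — the path is blocked at U6.
Path 2: U2 → U4 ← U3 → U5
  U3 is a fork here and U3 is conditioned on, so the path is blocked at U3.
Path 3: U2 → U4 → U5
  U4 is a chain here and U4 is conditioned on, so the path is blocked at U4.
Path 4: U2 → U7 ← U3 → U4 → U5
  U3 is a fork here and U3 is conditioned on, so the path is blocked at U3.
Path 5: U2 → U7 ← U3 → U5
  U3 is a fork here and U3 is conditioned on, so the path is blocked at U3.
All paths are blocked; U2 ⊥ U5 | {U3, U4, U7} holds.

Yes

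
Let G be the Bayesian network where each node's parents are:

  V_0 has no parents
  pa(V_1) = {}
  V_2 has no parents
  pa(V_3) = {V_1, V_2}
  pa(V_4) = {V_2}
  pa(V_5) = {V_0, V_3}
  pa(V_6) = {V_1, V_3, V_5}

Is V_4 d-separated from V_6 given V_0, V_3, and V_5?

Enumerating the 3 paths from V_4 to V_6 and testing each for blocking by {V_0, V_3, V_5}:
Path 1: V_4 ← V_2 → V_3 ← V_1 → V_6
  V_2 is a fork and V_2 is not conditioned on; V_3 is a collider and V_3 is conditioned on, which opens it; V_1 is a fork and V_1 is not conditioned on — no node blocks this path, so it is active.
Path 2: V_4 ← V_2 → V_3 → V_6
  V_3 is a chain here and V_3 is conditioned on, so the path is blocked at V_3.
Path 3: V_4 ← V_2 → V_3 → V_5 → V_6
  V_3 is a chain here and V_3 is conditioned on, so the path is blocked at V_3.
At least one path is unblocked, so d-separation fails.

No — V_4 and V_6 are not d-separated given {V_0, V_3, V_5}.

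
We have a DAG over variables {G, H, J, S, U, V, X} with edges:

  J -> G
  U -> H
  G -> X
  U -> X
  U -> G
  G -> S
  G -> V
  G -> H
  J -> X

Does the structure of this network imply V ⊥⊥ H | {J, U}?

4 paths connect V and H; each must be blocked for d-separation to hold:
  1. V ← G ← J → X ← U → H — G:chain[open]; J:fork[blocks]; X:collider[blocks]; U:fork[blocks] ⇒ blocked
  2. V ← G → X ← U → H — G:fork[open]; X:collider[blocks]; U:fork[blocks] ⇒ blocked
  3. V ← G → H — G:fork[open] ⇒ active
  4. V ← G ← U → H — G:chain[open]; U:fork[blocks] ⇒ blocked
Because an active path exists, V and H are not d-separated.

No — V and H are not d-separated given {J, U}.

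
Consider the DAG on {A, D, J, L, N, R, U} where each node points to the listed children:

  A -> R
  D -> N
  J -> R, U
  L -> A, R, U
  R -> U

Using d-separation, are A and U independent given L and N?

We examine all 6 paths between A and U:
Path 1: A → R → U
  R is a chain and R is not conditioned on — no node blocks this path, so it is active.
Path 2: A → R ← J → U
  R is a collider here and neither R nor any of its descendants is conditioned on, so the collider stays closed — the path is blocked at R.
Path 3: A → R ← L → U
  R is a collider here and neither R nor any of its descendants is conditioned on, so the collider stays closed — the path is blocked at R.
Path 4: A ← L → R → U
  L is a fork here and L is conditioned on, so the path is blocked at L.
Path 5: A ← L → R ← J → U
  L is a fork here and L is conditioned on, so the path is blocked at L.
Path 6: A ← L → U
  L is a fork here and L is conditioned on, so the path is blocked at L.
Because an active path exists, A and U are not d-separated.

No — A and U are not d-separated given {L, N}.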